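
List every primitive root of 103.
Primitive roots mod 103: {5, 6, 11, 12, 20, 21, 35, 40, 43, 44, 45, 48, 51, 53, 54, 62, 65, 67, 70, 71, 74, 75, 77, 78, 84, 85, 86, 87, 88, 96, 99, 101}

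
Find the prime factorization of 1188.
2^2 × 3^3 × 11

Divide by primes starting from smallest:
1188 ÷ 2 = 594
594 ÷ 2 = 297
297 ÷ 3 = 99
99 ÷ 3 = 33
33 ÷ 3 = 11
11 ÷ 11 = 1

1188 = 2^2 × 3^3 × 11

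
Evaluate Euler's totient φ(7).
6

Prime factorization: 7 = 7
Using the formula φ(n) = n × Π(1 - 1/p) for each prime factor p:
φ(7) = 7 × (1 - 1/7)
φ(7) = 6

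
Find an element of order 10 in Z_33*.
8 has order 10 mod 33 since 8^{10} ≡ 1 (mod 33) and no smaller power works.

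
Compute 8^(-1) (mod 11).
8^(-1) ≡ 7 (mod 11). Verification: 8 × 7 = 56 ≡ 1 (mod 11)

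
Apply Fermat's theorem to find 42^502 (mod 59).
By Fermat: 42^{58} ≡ 1 (mod 59). 502 = 8×58 + 38. So 42^{502} ≡ 42^{38} ≡ 25 (mod 59)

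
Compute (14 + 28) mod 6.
0

(14 + 28) = 42
42 mod 6 = 0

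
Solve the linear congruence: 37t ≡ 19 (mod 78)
49

Since gcd(37, 78) = 1 divides 19, a solution exists.
Multiply both sides by the inverse of 37 mod 78:
  37^(-1) mod 78 = 19
  x ≡ 19 × 19 ≡ 361 ≡ 49 (mod 78)
Verification: 37 × 49 = 1813 = 23 × 78 + 19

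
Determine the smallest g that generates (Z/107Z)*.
2

A primitive root g modulo p has order p-1 = 106
Prime divisors of 106: [2, 53]
g is a primitive root iff g^(106/q) ≢ 1 (mod 107) for each prime divisor q
Testing small values:
  g = 2: 2^53 ≡ 106, 2^2 ≡ 4 (mod 107) → none is 1, primitive root!
The smallest primitive root is 2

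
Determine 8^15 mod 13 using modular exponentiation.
Using Fermat: 8^{12} ≡ 1 (mod 13). 15 ≡ 3 (mod 12). So 8^{15} ≡ 8^{3} ≡ 5 (mod 13)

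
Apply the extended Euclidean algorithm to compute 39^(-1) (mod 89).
Extended GCD: 39(16) + 89(-7) = 1. So 39^(-1) ≡ 16 ≡ 16 (mod 89). Verify: 39 × 16 = 624 ≡ 1 (mod 89)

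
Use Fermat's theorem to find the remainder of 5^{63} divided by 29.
28

By Fermat's Little Theorem, a^(p-1) ≡ 1 (mod p) for prime p and gcd(a, p) = 1
Here p = 29, so 5^28 ≡ 1 (mod 29)
We can reduce the exponent: 63 mod 28 = 7
So 5^63 ≡ 5^7 (mod 29)
Computing: 5^7 mod 29 = 28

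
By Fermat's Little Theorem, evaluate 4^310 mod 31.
By Fermat: 4^{30} ≡ 1 (mod 31). 310 ≡ 10 (mod 30). So 4^{310} ≡ 4^{10} ≡ 1 (mod 31)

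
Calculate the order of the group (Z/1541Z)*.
1452

Prime factorization: 1541 = 23 × 67
Using the formula φ(n) = n × Π(1 - 1/p) for each prime factor p:
φ(1541) = 1541 × (1 - 1/23) × (1 - 1/67)
φ(1541) = 1452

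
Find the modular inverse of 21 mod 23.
21^(-1) ≡ 11 (mod 23). Verification: 21 × 11 = 231 ≡ 1 (mod 23)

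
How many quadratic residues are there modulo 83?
For prime 83, there are (p-1)/2 = (83-1)/2 = 41 quadratic residues (excluding 0).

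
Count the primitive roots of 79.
24

The number of primitive roots modulo p is φ(p-1) = φ(78)
φ(78) = 24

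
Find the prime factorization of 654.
2 × 3 × 109

Divide by primes starting from smallest:
654 ÷ 2 = 327
327 ÷ 3 = 109
109 ÷ 109 = 1

654 = 2 × 3 × 109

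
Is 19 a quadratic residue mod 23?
By Euler's criterion: 19^{11} ≡ 22 (mod 23). Since this equals -1 (≡ 22), 19 is not a QR.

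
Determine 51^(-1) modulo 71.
51^(-1) ≡ 39 (mod 71). Verification: 51 × 39 = 1989 ≡ 1 (mod 71)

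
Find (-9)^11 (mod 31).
Using repeated squaring. (-9) ≡ 22 (mod 31). 11 = 8 + 2 + 1 (binary 1011). Repeated squaring mod 31: 22^1 ≡ 22; 22^2 ≡ 22² = 484 ≡ 19; 22^4 ≡ 19² = 361 ≡ 20; 22^8 ≡ 20² = 400 ≡ 28. Multiply: (-9)^11 ≡ 22^8 × 22^2 × 22^1 ≡ 28 × 19 × 22 (mod 31): 28 × 19 = 532 ≡ 5; 5 × 22 = 110 ≡ 17. So (-9)^11 ≡ 17 (mod 31).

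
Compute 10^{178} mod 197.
51

Using successive squaring:
Binary expansion of 178: 10110010
Powers of 10 mod 197 (each is the square of the previous):
  10^1 ≡ 10 (mod 197)
  10^2 ≡ 10² = 100 ≡ 100 (mod 197)
  10^4 ≡ 100² = 10000 ≡ 150 (mod 197)
  10^8 ≡ 150² = 22500 ≡ 42 (mod 197)
  10^16 ≡ 42² = 1764 ≡ 188 (mod 197)
  10^32 ≡ 188² = 35344 ≡ 81 (mod 197)
  10^64 ≡ 81² = 6561 ≡ 60 (mod 197)
  10^128 ≡ 60² = 3600 ≡ 54 (mod 197)
178 = 128 + 32 + 16 + 2, so 10^178 = 10^128 × 10^32 × 10^16 × 10^2 ≡ 54 × 81 × 188 × 100 (mod 197)
Multiplying step by step:
  54 × 81 = 4374 ≡ 40 (mod 197)
  40 × 188 = 7520 ≡ 34 (mod 197)
  34 × 100 = 3400 ≡ 51 (mod 197)
Result: 10^178 ≡ 51 (mod 197)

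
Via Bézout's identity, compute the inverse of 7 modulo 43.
Extended GCD: 7(-6) + 43(1) = 1. So 7^(-1) ≡ 37 ≡ 37 (mod 43). Verify: 7 × 37 = 259 ≡ 1 (mod 43)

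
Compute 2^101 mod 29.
Using Fermat: 2^{28} ≡ 1 (mod 29). 101 ≡ 17 (mod 28). So 2^{101} ≡ 2^{17} ≡ 21 (mod 29)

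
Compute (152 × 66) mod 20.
12

(152 × 66) = 10032
10032 mod 20 = 12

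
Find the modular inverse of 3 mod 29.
3^(-1) ≡ 10 (mod 29). Verification: 3 × 10 = 30 ≡ 1 (mod 29)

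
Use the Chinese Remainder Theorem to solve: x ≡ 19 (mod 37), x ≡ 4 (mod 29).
352

Using the Chinese Remainder Theorem:
M = product of moduli = 1073
For equation 1: M_1 = 29, 29 ≡ 29 (mod 37), inverse of 29 mod 37 is 23 (check: 29 × 23 = 667 ≡ 1 (mod 37))
For equation 2: M_2 = 37, 37 ≡ 8 (mod 29), inverse of 37 mod 29 is 11 (check: 8 × 11 = 88 ≡ 1 (mod 29))
Combine: x ≡ Σ r_i×M_i×(M_i⁻¹ mod m_i) = 19×29×23 + 4×37×11 = 12673 + 1628 = 14301
14301 mod 1073 = 352
x ≡ 352 (mod 1073)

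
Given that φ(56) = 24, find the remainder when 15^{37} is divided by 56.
By Euler: 15^{24} ≡ 1 (mod 56) since gcd(15, 56) = 1. 37 = 1×24 + 13. So 15^{37} ≡ 15^{13} ≡ 15 (mod 56)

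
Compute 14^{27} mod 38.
18

Using successive squaring:
Binary expansion of 27: 11011
Powers of 14 mod 38 (each is the square of the previous):
  14^1 ≡ 14 (mod 38)
  14^2 ≡ 14² = 196 ≡ 6 (mod 38)
  14^4 ≡ 6² = 36 ≡ 36 (mod 38)
  14^8 ≡ 36² = 1296 ≡ 4 (mod 38)
  14^16 ≡ 4² = 16 ≡ 16 (mod 38)
27 = 16 + 8 + 2 + 1, so 14^27 = 14^16 × 14^8 × 14^2 × 14^1 ≡ 16 × 4 × 6 × 14 (mod 38)
Multiplying step by step:
  16 × 4 = 64 ≡ 26 (mod 38)
  26 × 6 = 156 ≡ 4 (mod 38)
  4 × 14 = 56 ≡ 18 (mod 38)
Result: 14^27 ≡ 18 (mod 38)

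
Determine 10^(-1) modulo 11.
10^(-1) ≡ 10 (mod 11). Verification: 10 × 10 = 100 ≡ 1 (mod 11)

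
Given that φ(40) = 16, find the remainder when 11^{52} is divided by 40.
By Euler: 11^{16} ≡ 1 (mod 40) since gcd(11, 40) = 1. 52 = 3×16 + 4. So 11^{52} ≡ 11^{4} ≡ 1 (mod 40)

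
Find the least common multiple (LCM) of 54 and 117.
702

First find GCD(54, 117) using the Euclidean algorithm:
54 = 0 × 117 + 54
117 = 2 × 54 + 9
54 = 6 × 9 + 0
GCD(54, 117) = 9

LCM formula: LCM(a, b) = (a × b) / GCD(a, b)
LCM(54, 117) = (54 × 117) / 9
LCM(54, 117) = 6318 / 9
LCM(54, 117) = 702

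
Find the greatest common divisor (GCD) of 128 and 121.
1

Using the Euclidean algorithm:
128 = 1 × 121 + 7
121 = 17 × 7 + 2
7 = 3 × 2 + 1
2 = 2 × 1 + 0

GCD(128, 121) = 1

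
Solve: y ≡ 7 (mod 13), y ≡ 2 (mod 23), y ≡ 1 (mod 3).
M = 13 × 23 × 3 = 897. M₁ = 69, y₁ ≡ 10 (mod 13). M₂ = 39, y₂ ≡ 13 (mod 23). M₃ = 299, y₃ ≡ 2 (mod 3). y = 7×69×10 + 2×39×13 + 1×299×2 ≡ 163 (mod 897)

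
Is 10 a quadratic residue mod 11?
By Euler's criterion: 10^{5} ≡ 10 (mod 11). Since this equals -1 (≡ 10), 10 is not a QR.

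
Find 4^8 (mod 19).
8 = 8 (binary 1000). Repeated squaring mod 19: 4^1 ≡ 4; 4^2 ≡ 4² = 16 ≡ 16; 4^4 ≡ 16² = 256 ≡ 9; 4^8 ≡ 9² = 81 ≡ 5. So 4^8 ≡ 5 (mod 19).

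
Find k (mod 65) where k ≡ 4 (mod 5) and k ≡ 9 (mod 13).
M = 5 × 13 = 65. M₁ = 13, y₁ ≡ 2 (mod 5). M₂ = 5, y₂ ≡ 8 (mod 13). k = 4×13×2 + 9×5×8 ≡ 9 (mod 65)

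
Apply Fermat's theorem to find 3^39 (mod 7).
By Fermat: 3^{6} ≡ 1 (mod 7). 39 = 6×6 + 3. So 3^{39} ≡ 3^{3} ≡ 6 (mod 7)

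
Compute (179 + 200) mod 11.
5

(179 + 200) = 379
379 mod 11 = 5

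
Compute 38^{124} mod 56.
32

Using successive squaring:
Binary expansion of 124: 1111100
Powers of 38 mod 56 (each is the square of the previous):
  38^1 ≡ 38 (mod 56)
  38^2 ≡ 38² = 1444 ≡ 44 (mod 56)
  38^4 ≡ 44² = 1936 ≡ 32 (mod 56)
  38^8 ≡ 32² = 1024 ≡ 16 (mod 56)
  38^16 ≡ 16² = 256 ≡ 32 (mod 56)
  38^32 ≡ 32² = 1024 ≡ 16 (mod 56)
  38^64 ≡ 16² = 256 ≡ 32 (mod 56)
124 = 64 + 32 + 16 + 8 + 4, so 38^124 = 38^64 × 38^32 × 38^16 × 38^8 × 38^4 ≡ 32 × 16 × 32 × 16 × 32 (mod 56)
Multiplying step by step:
  32 × 16 = 512 ≡ 8 (mod 56)
  8 × 32 = 256 ≡ 32 (mod 56)
  32 × 16 = 512 ≡ 8 (mod 56)
  8 × 32 = 256 ≡ 32 (mod 56)
Result: 38^124 ≡ 32 (mod 56)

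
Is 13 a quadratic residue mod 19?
By Euler's criterion: 13^{9} ≡ 18 (mod 19). Since this equals -1 (≡ 18), 13 is not a QR.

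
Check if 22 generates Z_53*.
p - 1 = 52 has prime divisors 2, 13. Check 22^(52/q) mod 53 for each: 22^(52/2) = 22^26 ≡ 52, 22^(52/13) = 22^4 ≡ 49 (mod 53). None of these is 1, so 22 has order 52 = φ(53), so it is a primitive root mod 53.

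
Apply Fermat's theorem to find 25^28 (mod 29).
By Fermat's Little Theorem, 25^{28} ≡ 1 (mod 29) since 29 is prime and gcd(25, 29) = 1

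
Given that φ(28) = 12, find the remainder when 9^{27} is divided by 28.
By Euler: 9^{12} ≡ 1 (mod 28) since gcd(9, 28) = 1. 27 = 2×12 + 3. So 9^{27} ≡ 9^{3} ≡ 1 (mod 28)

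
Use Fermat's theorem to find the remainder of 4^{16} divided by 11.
4

By Fermat's Little Theorem, a^(p-1) ≡ 1 (mod p) for prime p and gcd(a, p) = 1
Here p = 11, so 4^10 ≡ 1 (mod 11)
We can reduce the exponent: 16 mod 10 = 6
So 4^16 ≡ 4^6 (mod 11)
Computing: 4^6 mod 11 = 4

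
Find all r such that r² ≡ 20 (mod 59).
The square roots of 20 mod 59 are 16 and 43. Verify: 16² = 256 ≡ 20 (mod 59)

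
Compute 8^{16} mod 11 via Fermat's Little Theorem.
3

By Fermat's Little Theorem, a^(p-1) ≡ 1 (mod p) for prime p and gcd(a, p) = 1
Here p = 11, so 8^10 ≡ 1 (mod 11)
We can reduce the exponent: 16 mod 10 = 6
So 8^16 ≡ 8^6 (mod 11)
Computing: 8^6 mod 11 = 3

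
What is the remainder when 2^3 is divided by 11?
3 = 2 + 1 (binary 11). Repeated squaring mod 11: 2^1 ≡ 2; 2^2 ≡ 2² = 4 ≡ 4. Multiply: 2^3 = 2^2 × 2^1 ≡ 4 × 2 (mod 11): 4 × 2 = 8 ≡ 8. So 2^3 ≡ 8 (mod 11).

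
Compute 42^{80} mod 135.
81

Using successive squaring:
Binary expansion of 80: 1010000
Powers of 42 mod 135 (each is the square of the previous):
  42^1 ≡ 42 (mod 135)
  42^2 ≡ 42² = 1764 ≡ 9 (mod 135)
  42^4 ≡ 9² = 81 ≡ 81 (mod 135)
  42^8 ≡ 81² = 6561 ≡ 81 (mod 135)
  42^16 ≡ 81² = 6561 ≡ 81 (mod 135)
  42^32 ≡ 81² = 6561 ≡ 81 (mod 135)
  42^64 ≡ 81² = 6561 ≡ 81 (mod 135)
80 = 64 + 16, so 42^80 = 42^64 × 42^16 ≡ 81 × 81 (mod 135)
Multiplying step by step:
  81 × 81 = 6561 ≡ 81 (mod 135)
Result: 42^80 ≡ 81 (mod 135)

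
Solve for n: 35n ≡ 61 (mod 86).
73

Since gcd(35, 86) = 1 divides 61, a solution exists.
Multiply both sides by the inverse of 35 mod 86:
  35^(-1) mod 86 = 59
  x ≡ 59 × 61 ≡ 3599 ≡ 73 (mod 86)
Verification: 35 × 73 = 2555 = 29 × 86 + 61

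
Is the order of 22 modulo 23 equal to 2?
Yes, ord_23(22) = 2.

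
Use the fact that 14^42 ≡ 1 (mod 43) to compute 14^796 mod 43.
By Fermat: 14^{42} ≡ 1 (mod 43). 796 ≡ 40 (mod 42). So 14^{796} ≡ 14^{40} ≡ 9 (mod 43)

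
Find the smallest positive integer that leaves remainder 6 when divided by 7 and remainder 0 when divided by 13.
M = 7 × 13 = 91. M₁ = 13, y₁ ≡ 6 (mod 7). M₂ = 7, y₂ ≡ 2 (mod 13). r = 6×13×6 + 0×7×2 ≡ 13 (mod 91). The smallest positive such number is 13.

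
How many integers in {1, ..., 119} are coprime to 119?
96

Prime factorization: 119 = 7 × 17
Using the formula φ(n) = n × Π(1 - 1/p) for each prime factor p:
φ(119) = 119 × (1 - 1/7) × (1 - 1/17)
φ(119) = 96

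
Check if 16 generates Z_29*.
p - 1 = 28 has prime divisors 2, 7. Check 16^(28/q) mod 29 for each: 16^(28/2) = 16^14 ≡ 1, 16^(28/7) = 16^4 ≡ 25 (mod 29). Since 16^14 ≡ 1 (mod 29), the order of 16 divides 14 (in fact the order is 7) ≠ 28, so it is not a primitive root.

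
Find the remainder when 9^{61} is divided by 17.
By Fermat: 9^{16} ≡ 1 (mod 17). 61 = 3×16 + 13. So 9^{61} ≡ 9^{13} ≡ 8 (mod 17)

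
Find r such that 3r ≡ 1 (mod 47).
3^(-1) ≡ 16 (mod 47). Verification: 3 × 16 = 48 ≡ 1 (mod 47)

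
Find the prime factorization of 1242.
2 × 3^3 × 23

Divide by primes starting from smallest:
1242 ÷ 2 = 621
621 ÷ 3 = 207
207 ÷ 3 = 69
69 ÷ 3 = 23
23 ÷ 23 = 1

1242 = 2 × 3^3 × 23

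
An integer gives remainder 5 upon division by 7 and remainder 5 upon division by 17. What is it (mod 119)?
M = 7 × 17 = 119. M₁ = 17, y₁ ≡ 5 (mod 7). M₂ = 7, y₂ ≡ 5 (mod 17). z = 5×17×5 + 5×7×5 ≡ 5 (mod 119). The smallest positive such number is 5.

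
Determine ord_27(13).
Powers of 13 mod 27: 13^1≡13, 13^2≡7, 13^3≡10, 13^4≡22, 13^5≡16, 13^6≡19, 13^7≡4, 13^8≡25, 13^9≡1. Order = 9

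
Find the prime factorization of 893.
19 × 47

Divide by primes starting from smallest:
893 ÷ 19 = 47
47 ÷ 47 = 1

893 = 19 × 47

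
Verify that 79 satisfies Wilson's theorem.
(78)! mod 79 = 78. Since this equals -1 (mod 79), Wilson confirms 79 is prime.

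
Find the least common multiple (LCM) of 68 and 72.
1224

First find GCD(68, 72) using the Euclidean algorithm:
68 = 0 × 72 + 68
72 = 1 × 68 + 4
68 = 17 × 4 + 0
GCD(68, 72) = 4

LCM formula: LCM(a, b) = (a × b) / GCD(a, b)
LCM(68, 72) = (68 × 72) / 4
LCM(68, 72) = 4896 / 4
LCM(68, 72) = 1224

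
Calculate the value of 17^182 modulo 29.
Using Fermat: 17^{28} ≡ 1 (mod 29). 182 ≡ 14 (mod 28). So 17^{182} ≡ 17^{14} ≡ 28 (mod 29)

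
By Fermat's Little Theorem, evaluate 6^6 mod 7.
By Fermat's Little Theorem, 6^{6} ≡ 1 (mod 7) since 7 is prime and gcd(6, 7) = 1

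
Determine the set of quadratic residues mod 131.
QRs mod 131: {1, 3, 4, 5, 7, 9, 11, 12, 13, 15, 16, 20, 21, 25, 27, 28, 33, 34, 35, 36, 38, 39, 41, 43, 44, 45, 46, 48, 49, 52, 53, 55, 58, 59, 60, 61, 62, 63, 64, 65, 74, 75, 77, 80, 81, 84, 89, 91, 94, 99, 100, 101, 102, 105, 107, 108, 109, 112, 113, 114, 117, 121, 123, 125, 129}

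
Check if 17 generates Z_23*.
p - 1 = 22 has prime divisors 2, 11. Check 17^(22/q) mod 23 for each: 17^(22/2) = 17^11 ≡ 22, 17^(22/11) = 17^2 ≡ 13 (mod 23). None of these is 1, so 17 has order 22 = φ(23), so it is a primitive root mod 23.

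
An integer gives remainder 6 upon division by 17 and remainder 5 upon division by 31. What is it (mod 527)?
M = 17 × 31 = 527. M₁ = 31, y₁ ≡ 11 (mod 17). M₂ = 17, y₂ ≡ 11 (mod 31). n = 6×31×11 + 5×17×11 ≡ 346 (mod 527). The smallest positive such number is 346.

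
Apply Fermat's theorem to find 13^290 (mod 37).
By Fermat: 13^{36} ≡ 1 (mod 37). 290 ≡ 2 (mod 36). So 13^{290} ≡ 13^{2} ≡ 21 (mod 37)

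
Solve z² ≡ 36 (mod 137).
The square roots of 36 mod 137 are 131 and 6. Verify: 131² = 17161 ≡ 36 (mod 137)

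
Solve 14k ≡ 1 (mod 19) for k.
14^(-1) ≡ 15 (mod 19). Verification: 14 × 15 = 210 ≡ 1 (mod 19)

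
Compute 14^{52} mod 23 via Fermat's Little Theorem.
13

By Fermat's Little Theorem, a^(p-1) ≡ 1 (mod p) for prime p and gcd(a, p) = 1
Here p = 23, so 14^22 ≡ 1 (mod 23)
We can reduce the exponent: 52 mod 22 = 8
So 14^52 ≡ 14^8 (mod 23)
Computing: 14^8 mod 23 = 13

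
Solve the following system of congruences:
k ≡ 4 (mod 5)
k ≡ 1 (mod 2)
9

Using the Chinese Remainder Theorem:
M = product of moduli = 10
For equation 1: M_1 = 2, 2 ≡ 2 (mod 5), inverse of 2 mod 5 is 3 (check: 2 × 3 = 6 ≡ 1 (mod 5))
For equation 2: M_2 = 5, 5 ≡ 1 (mod 2), inverse of 5 mod 2 is 1 (check: 1 × 1 = 1 ≡ 1 (mod 2))
Combine: k ≡ Σ r_i×M_i×(M_i⁻¹ mod m_i) = 4×2×3 + 1×5×1 = 24 + 5 = 29
29 mod 10 = 9
k ≡ 9 (mod 10)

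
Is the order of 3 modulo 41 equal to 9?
No, the actual order is 8, not 9.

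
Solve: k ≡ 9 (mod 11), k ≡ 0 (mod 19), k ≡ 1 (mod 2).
M = 11 × 19 × 2 = 418. M₁ = 38, y₁ ≡ 9 (mod 11). M₂ = 22, y₂ ≡ 13 (mod 19). M₃ = 209, y₃ ≡ 1 (mod 2). k = 9×38×9 + 0×22×13 + 1×209×1 ≡ 361 (mod 418)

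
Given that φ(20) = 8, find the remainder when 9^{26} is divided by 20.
By Euler: 9^{8} ≡ 1 (mod 20) since gcd(9, 20) = 1. 26 = 3×8 + 2. So 9^{26} ≡ 9^{2} ≡ 1 (mod 20)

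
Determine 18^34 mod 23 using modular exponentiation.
Using Fermat: 18^{22} ≡ 1 (mod 23). 34 ≡ 12 (mod 22). So 18^{34} ≡ 18^{12} ≡ 18 (mod 23)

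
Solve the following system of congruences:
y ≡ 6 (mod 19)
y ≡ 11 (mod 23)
310

Using the Chinese Remainder Theorem:
M = product of moduli = 437
For equation 1: M_1 = 23, 23 ≡ 4 (mod 19), inverse of 23 mod 19 is 5 (check: 4 × 5 = 20 ≡ 1 (mod 19))
For equation 2: M_2 = 19, 19 ≡ 19 (mod 23), inverse of 19 mod 23 is 17 (check: 19 × 17 = 323 ≡ 1 (mod 23))
Combine: y ≡ Σ r_i×M_i×(M_i⁻¹ mod m_i) = 6×23×5 + 11×19×17 = 690 + 3553 = 4243
4243 mod 437 = 310
y ≡ 310 (mod 437)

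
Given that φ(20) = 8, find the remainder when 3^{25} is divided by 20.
By Euler: 3^{8} ≡ 1 (mod 20) since gcd(3, 20) = 1. 25 = 3×8 + 1. So 3^{25} ≡ 3^{1} ≡ 3 (mod 20)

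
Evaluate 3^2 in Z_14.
2 = 2 (binary 10). Repeated squaring mod 14: 3^1 ≡ 3; 3^2 ≡ 3² = 9 ≡ 9. So 3^2 ≡ 9 (mod 14).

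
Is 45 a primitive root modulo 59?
p - 1 = 58 has prime divisors 2, 29. Check 45^(58/q) mod 59 for each: 45^(58/2) = 45^29 ≡ 1, 45^(58/29) = 45^2 ≡ 19 (mod 59). Since 45^29 ≡ 1 (mod 59), the order of 45 divides 29 (in fact the order is 29) ≠ 58, so it is not a primitive root.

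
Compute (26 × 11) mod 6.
4

(26 × 11) = 286
286 mod 6 = 4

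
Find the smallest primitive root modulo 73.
5

A primitive root g modulo p has order p-1 = 72
Prime divisors of 72: [2, 3]
g is a primitive root iff g^(72/q) ≢ 1 (mod 73) for each prime divisor q
Testing small values:
  g = 2: 2^36 ≡ 1, 2^24 ≡ 64 (mod 73) → 2^36 ≡ 1, not primitive root
  g = 3: 3^36 ≡ 1, 3^24 ≡ 1 (mod 73) → 3^36 ≡ 1, not primitive root
  g = 4: 4^36 ≡ 1, 4^24 ≡ 8 (mod 73) → 4^36 ≡ 1, not primitive root
  g = 5: 5^36 ≡ 72, 5^24 ≡ 8 (mod 73) → none is 1, primitive root!
The smallest primitive root is 5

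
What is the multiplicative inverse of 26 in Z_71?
41

Using Extended Euclidean Algorithm:
gcd(26, 71) = 1
Bezout coefficients: 26 × -30 + 71 × 11 = 1
So 26 × -30 ≡ 1 (mod 71)
The inverse is -30 mod 71 = 41
Verification: 26 × 41 = 1066 = 15 × 71 + 1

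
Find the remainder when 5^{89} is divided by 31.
By Fermat: 5^{30} ≡ 1 (mod 31). 89 = 2×30 + 29. So 5^{89} ≡ 5^{29} ≡ 25 (mod 31)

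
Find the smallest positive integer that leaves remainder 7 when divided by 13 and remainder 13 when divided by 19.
M = 13 × 19 = 247. M₁ = 19, y₁ ≡ 11 (mod 13). M₂ = 13, y₂ ≡ 3 (mod 19). y = 7×19×11 + 13×13×3 ≡ 241 (mod 247). The smallest positive such number is 241.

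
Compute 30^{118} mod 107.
37

Using successive squaring:
Binary expansion of 118: 1110110
Powers of 30 mod 107 (each is the square of the previous):
  30^1 ≡ 30 (mod 107)
  30^2 ≡ 30² = 900 ≡ 44 (mod 107)
  30^4 ≡ 44² = 1936 ≡ 10 (mod 107)
  30^8 ≡ 10² = 100 ≡ 100 (mod 107)
  30^16 ≡ 100² = 10000 ≡ 49 (mod 107)
  30^32 ≡ 49² = 2401 ≡ 47 (mod 107)
  30^64 ≡ 47² = 2209 ≡ 69 (mod 107)
118 = 64 + 32 + 16 + 4 + 2, so 30^118 = 30^64 × 30^32 × 30^16 × 30^4 × 30^2 ≡ 69 × 47 × 49 × 10 × 44 (mod 107)
Multiplying step by step:
  69 × 47 = 3243 ≡ 33 (mod 107)
  33 × 49 = 1617 ≡ 12 (mod 107)
  12 × 10 = 120 ≡ 13 (mod 107)
  13 × 44 = 572 ≡ 37 (mod 107)
Result: 30^118 ≡ 37 (mod 107)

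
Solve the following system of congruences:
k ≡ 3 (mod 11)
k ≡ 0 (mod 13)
91

Using the Chinese Remainder Theorem:
M = product of moduli = 143
For equation 1: M_1 = 13, 13 ≡ 2 (mod 11), inverse of 13 mod 11 is 6 (check: 2 × 6 = 12 ≡ 1 (mod 11))
For equation 2: M_2 = 11, 11 ≡ 11 (mod 13), inverse of 11 mod 13 is 6 (check: 11 × 6 = 66 ≡ 1 (mod 13))
Combine: k ≡ Σ r_i×M_i×(M_i⁻¹ mod m_i) = 3×13×6 + 0×11×6 = 234 + 0 = 234
234 mod 143 = 91
k ≡ 91 (mod 143)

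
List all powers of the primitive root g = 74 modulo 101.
g^1, g^2, ..., g^{100} mod 101: {74, 22, 12, 80, 62, 43, 51, 37, 11, 6, 40, 31, 72, 76, 69, 56, 3, 20, 66, 36, 38, 85, 28, 52, 10, 33, 18, 19, 93, 14, 26, 5, 67, 9, 60, 97, 7, 13, 53, 84, 55, 30, 99, 54, 57, 77, 42, 78, 15, 100, 27, 79, 89, 21, 39, 58, 50, 64, 90, 95, 61, 70, 29, 25, 32, 45, 98, 81, 35, 65, 63, 16, 73, 49, 91, 68, 83, 82, 8, 87, 75, 96, 34, 92, 41, 4, 94, 88, 48, 17, 46, 71, 2, 47, 44, 24, 59, 23, 86, 1}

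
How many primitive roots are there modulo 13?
Number of primitive roots mod 13 = φ(12) = 4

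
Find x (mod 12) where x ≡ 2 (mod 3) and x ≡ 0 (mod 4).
M = 3 × 4 = 12. M₁ = 4, y₁ ≡ 1 (mod 3). M₂ = 3, y₂ ≡ 3 (mod 4). x = 2×4×1 + 0×3×3 ≡ 8 (mod 12)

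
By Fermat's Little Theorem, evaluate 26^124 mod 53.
By Fermat: 26^{52} ≡ 1 (mod 53). 124 = 2×52 + 20. So 26^{124} ≡ 26^{20} ≡ 42 (mod 53)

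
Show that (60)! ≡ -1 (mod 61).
(60)! mod 61 = 60. Since this equals -1 (mod 61), Wilson confirms 61 is prime.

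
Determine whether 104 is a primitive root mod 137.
p - 1 = 136 has prime divisors 2, 17. Check 104^(136/q) mod 137 for each: 104^(136/2) = 104^68 ≡ 136, 104^(136/17) = 104^8 ≡ 72 (mod 137). None of these is 1, so 104 has order 136 = φ(137), so it is a primitive root mod 137.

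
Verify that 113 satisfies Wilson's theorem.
(112)! mod 113 = 112. Since this equals -1 (mod 113), Wilson confirms 113 is prime.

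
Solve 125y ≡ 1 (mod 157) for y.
125^(-1) ≡ 103 (mod 157). Verification: 125 × 103 = 12875 ≡ 1 (mod 157)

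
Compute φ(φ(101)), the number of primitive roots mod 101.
Number of primitive roots mod 101 = φ(100) = 40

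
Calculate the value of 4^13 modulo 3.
Using Fermat: 4^{2} ≡ 1 (mod 3). 13 ≡ 1 (mod 2). So 4^{13} ≡ 4^{1} ≡ 1 (mod 3)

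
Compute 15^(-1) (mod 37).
15^(-1) ≡ 5 (mod 37). Verification: 15 × 5 = 75 ≡ 1 (mod 37)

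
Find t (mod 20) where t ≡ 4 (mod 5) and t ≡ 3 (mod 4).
M = 5 × 4 = 20. M₁ = 4, y₁ ≡ 4 (mod 5). M₂ = 5, y₂ ≡ 1 (mod 4). t = 4×4×4 + 3×5×1 ≡ 19 (mod 20)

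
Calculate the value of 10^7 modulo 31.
7 = 4 + 2 + 1 (binary 111). Repeated squaring mod 31: 10^1 ≡ 10; 10^2 ≡ 10² = 100 ≡ 7; 10^4 ≡ 7² = 49 ≡ 18. Multiply: 10^7 = 10^4 × 10^2 × 10^1 ≡ 18 × 7 × 10 (mod 31): 18 × 7 = 126 ≡ 2; 2 × 10 = 20 ≡ 20. So 10^7 ≡ 20 (mod 31).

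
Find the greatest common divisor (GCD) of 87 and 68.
1

Using the Euclidean algorithm:
87 = 1 × 68 + 19
68 = 3 × 19 + 11
19 = 1 × 11 + 8
11 = 1 × 8 + 3
8 = 2 × 3 + 2
3 = 1 × 2 + 1
2 = 2 × 1 + 0

GCD(87, 68) = 1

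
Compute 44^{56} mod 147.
67

Using successive squaring:
Binary expansion of 56: 111000
Powers of 44 mod 147 (each is the square of the previous):
  44^1 ≡ 44 (mod 147)
  44^2 ≡ 44² = 1936 ≡ 25 (mod 147)
  44^4 ≡ 25² = 625 ≡ 37 (mod 147)
  44^8 ≡ 37² = 1369 ≡ 46 (mod 147)
  44^16 ≡ 46² = 2116 ≡ 58 (mod 147)
  44^32 ≡ 58² = 3364 ≡ 130 (mod 147)
56 = 32 + 16 + 8, so 44^56 = 44^32 × 44^16 × 44^8 ≡ 130 × 58 × 46 (mod 147)
Multiplying step by step:
  130 × 58 = 7540 ≡ 43 (mod 147)
  43 × 46 = 1978 ≡ 67 (mod 147)
Result: 44^56 ≡ 67 (mod 147)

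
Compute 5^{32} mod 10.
5

Using successive squaring:
Binary expansion of 32: 100000
Powers of 5 mod 10 (each is the square of the previous):
  5^1 ≡ 5 (mod 10)
  5^2 ≡ 5² = 25 ≡ 5 (mod 10)
  5^4 ≡ 5² = 25 ≡ 5 (mod 10)
  5^8 ≡ 5² = 25 ≡ 5 (mod 10)
  5^16 ≡ 5² = 25 ≡ 5 (mod 10)
  5^32 ≡ 5² = 25 ≡ 5 (mod 10)
32 is a power of 2, so 5^32 is the last square: ≡ 5 (mod 10)
Result: 5^32 ≡ 5 (mod 10)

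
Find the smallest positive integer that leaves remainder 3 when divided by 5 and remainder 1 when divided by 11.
M = 5 × 11 = 55. M₁ = 11, y₁ ≡ 1 (mod 5). M₂ = 5, y₂ ≡ 9 (mod 11). m = 3×11×1 + 1×5×9 ≡ 23 (mod 55). The smallest positive such number is 23.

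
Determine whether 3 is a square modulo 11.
By Euler's criterion: 3^{5} ≡ 1 (mod 11). Since this equals 1, 3 is a QR.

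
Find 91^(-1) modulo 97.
16

Using Extended Euclidean Algorithm:
gcd(91, 97) = 1
Bezout coefficients: 91 × 16 + 97 × -15 = 1
So 91 × 16 ≡ 1 (mod 97)
The inverse is 16 mod 97 = 16
Verification: 91 × 16 = 1456 = 15 × 97 + 1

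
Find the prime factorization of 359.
359

Divide by primes starting from smallest:
359 ÷ 359 = 1

359 = 359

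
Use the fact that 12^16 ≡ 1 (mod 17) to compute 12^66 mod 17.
By Fermat: 12^{16} ≡ 1 (mod 17). 66 = 4×16 + 2. So 12^{66} ≡ 12^{2} ≡ 8 (mod 17)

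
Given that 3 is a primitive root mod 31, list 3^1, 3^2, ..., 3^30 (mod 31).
g^1, g^2, ..., g^{30} mod 31: {3, 9, 27, 19, 26, 16, 17, 20, 29, 25, 13, 8, 24, 10, 30, 28, 22, 4, 12, 5, 15, 14, 11, 2, 6, 18, 23, 7, 21, 1}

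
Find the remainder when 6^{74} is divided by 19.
By Fermat: 6^{18} ≡ 1 (mod 19). 74 = 4×18 + 2. So 6^{74} ≡ 6^{2} ≡ 17 (mod 19)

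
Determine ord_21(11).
Powers of 11 mod 21: 11^1≡11, 11^2≡16, 11^3≡8, 11^4≡4, 11^5≡2, 11^6≡1. Order = 6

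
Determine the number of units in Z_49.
42

Prime factorization: 49 = 7^2
Using the formula φ(n) = n × Π(1 - 1/p) for each prime factor p:
φ(49) = 49 × (1 - 1/7)
φ(49) = 42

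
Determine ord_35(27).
Powers of 27 mod 35: 27^1≡27, 27^2≡29, 27^3≡13, 27^4≡1. Order = 4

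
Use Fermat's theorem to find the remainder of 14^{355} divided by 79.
57

By Fermat's Little Theorem, a^(p-1) ≡ 1 (mod p) for prime p and gcd(a, p) = 1
Here p = 79, so 14^78 ≡ 1 (mod 79)
We can reduce the exponent: 355 mod 78 = 43
So 14^355 ≡ 14^43 (mod 79)
Computing: 14^43 mod 79 = 57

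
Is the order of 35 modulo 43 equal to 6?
No, the actual order is 7, not 6.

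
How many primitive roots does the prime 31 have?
Number of primitive roots mod 31 = φ(30) = 8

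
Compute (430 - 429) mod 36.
1

(430 - 429) = 1
1 mod 36 = 1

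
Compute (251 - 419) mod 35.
7

(251 - 419) = -168
-168 mod 35 = 7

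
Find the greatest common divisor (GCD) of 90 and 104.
2

Using the Euclidean algorithm:
90 = 0 × 104 + 90
104 = 1 × 90 + 14
90 = 6 × 14 + 6
14 = 2 × 6 + 2
6 = 3 × 2 + 0

GCD(90, 104) = 2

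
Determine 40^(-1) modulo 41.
40^(-1) ≡ 40 (mod 41). Verification: 40 × 40 = 1600 ≡ 1 (mod 41)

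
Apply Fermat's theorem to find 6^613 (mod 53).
By Fermat: 6^{52} ≡ 1 (mod 53). 613 ≡ 41 (mod 52). So 6^{613} ≡ 6^{41} ≡ 17 (mod 53)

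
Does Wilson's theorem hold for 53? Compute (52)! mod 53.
(52)! mod 53 = 52. Since this equals -1 (mod 53), Wilson confirms 53 is prime.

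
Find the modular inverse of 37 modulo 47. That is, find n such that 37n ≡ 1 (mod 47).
14

Using Extended Euclidean Algorithm:
gcd(37, 47) = 1
Bezout coefficients: 37 × 14 + 47 × -11 = 1
So 37 × 14 ≡ 1 (mod 47)
The inverse is 14 mod 47 = 14
Verification: 37 × 14 = 518 = 11 × 47 + 1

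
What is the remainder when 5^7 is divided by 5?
5 ≡ 0 (mod 5). 7 = 4 + 2 + 1 (binary 111). Repeated squaring mod 5: 0^1 ≡ 0; 0^2 ≡ 0² = 0 ≡ 0; 0^4 ≡ 0² = 0 ≡ 0. Multiply: 5^7 ≡ 0^4 × 0^2 × 0^1 ≡ 0 × 0 × 0 (mod 5): 0 × 0 = 0 ≡ 0; 0 × 0 = 0 ≡ 0. So 5^7 ≡ 0 (mod 5).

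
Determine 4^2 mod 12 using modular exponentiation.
2 = 2 (binary 10). Repeated squaring mod 12: 4^1 ≡ 4; 4^2 ≡ 4² = 16 ≡ 4. So 4^2 ≡ 4 (mod 12).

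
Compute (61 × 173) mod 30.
23

(61 × 173) = 10553
10553 mod 30 = 23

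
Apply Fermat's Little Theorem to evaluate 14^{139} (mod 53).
32

By Fermat's Little Theorem, a^(p-1) ≡ 1 (mod p) for prime p and gcd(a, p) = 1
Here p = 53, so 14^52 ≡ 1 (mod 53)
We can reduce the exponent: 139 mod 52 = 35
So 14^139 ≡ 14^35 (mod 53)
Computing: 14^35 mod 53 = 32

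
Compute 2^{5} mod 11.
10

Using successive squaring:
Binary expansion of 5: 101
Powers of 2 mod 11 (each is the square of the previous):
  2^1 ≡ 2 (mod 11)
  2^2 ≡ 2² = 4 ≡ 4 (mod 11)
  2^4 ≡ 4² = 16 ≡ 5 (mod 11)
5 = 4 + 1, so 2^5 = 2^4 × 2^1 ≡ 5 × 2 (mod 11)
Multiplying step by step:
  5 × 2 = 10 ≡ 10 (mod 11)
Result: 2^5 ≡ 10 (mod 11)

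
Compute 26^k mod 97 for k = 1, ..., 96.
g^1, g^2, ..., g^{96} mod 97: {26, 94, 19, 9, 40, 70, 74, 81, 69, 48, 84, 50, 39, 44, 77, 62, 60, 8, 14, 73, 55, 72, 29, 75, 10, 66, 67, 93, 90, 12, 21, 61, 34, 11, 92, 64, 15, 2, 52, 91, 38, 18, 80, 43, 51, 65, 41, 96, 71, 3, 78, 88, 57, 27, 23, 16, 28, 49, 13, 47, 58, 53, 20, 35, 37, 89, 83, 24, 42, 25, 68, 22, 87, 31, 30, 4, 7, 85, 76, 36, 63, 86, 5, 33, 82, 95, 45, 6, 59, 79, 17, 54, 46, 32, 56, 1}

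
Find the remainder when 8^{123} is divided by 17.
By Fermat: 8^{16} ≡ 1 (mod 17). 123 = 7×16 + 11. So 8^{123} ≡ 8^{11} ≡ 2 (mod 17)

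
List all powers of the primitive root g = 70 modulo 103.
g^1, g^2, ..., g^{102} mod 103: {70, 59, 10, 82, 75, 100, 99, 29, 73, 63, 84, 9, 12, 16, 90, 17, 57, 76, 67, 55, 39, 52, 35, 81, 5, 41, 89, 50, 101, 66, 88, 83, 42, 56, 6, 8, 45, 60, 80, 38, 85, 79, 71, 26, 69, 92, 54, 72, 96, 25, 102, 33, 44, 93, 21, 28, 3, 4, 74, 30, 40, 19, 94, 91, 87, 13, 86, 46, 27, 36, 48, 64, 51, 68, 22, 98, 62, 14, 53, 2, 37, 15, 20, 61, 47, 97, 95, 58, 43, 23, 65, 18, 24, 32, 77, 34, 11, 49, 31, 7, 78, 1}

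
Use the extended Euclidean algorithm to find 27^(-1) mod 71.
Extended GCD: 27(-21) + 71(8) = 1. So 27^(-1) ≡ 50 ≡ 50 (mod 71). Verify: 27 × 50 = 1350 ≡ 1 (mod 71)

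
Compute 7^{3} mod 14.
7

Using successive squaring:
Binary expansion of 3: 11
Powers of 7 mod 14 (each is the square of the previous):
  7^1 ≡ 7 (mod 14)
  7^2 ≡ 7² = 49 ≡ 7 (mod 14)
3 = 2 + 1, so 7^3 = 7^2 × 7^1 ≡ 7 × 7 (mod 14)
Multiplying step by step:
  7 × 7 = 49 ≡ 7 (mod 14)
Result: 7^3 ≡ 7 (mod 14)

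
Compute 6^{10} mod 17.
15

Using successive squaring:
Binary expansion of 10: 1010
Powers of 6 mod 17 (each is the square of the previous):
  6^1 ≡ 6 (mod 17)
  6^2 ≡ 6² = 36 ≡ 2 (mod 17)
  6^4 ≡ 2² = 4 ≡ 4 (mod 17)
  6^8 ≡ 4² = 16 ≡ 16 (mod 17)
10 = 8 + 2, so 6^10 = 6^8 × 6^2 ≡ 16 × 2 (mod 17)
Multiplying step by step:
  16 × 2 = 32 ≡ 15 (mod 17)
Result: 6^10 ≡ 15 (mod 17)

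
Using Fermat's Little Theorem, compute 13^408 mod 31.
By Fermat: 13^{30} ≡ 1 (mod 31). 408 ≡ 18 (mod 30). So 13^{408} ≡ 13^{18} ≡ 4 (mod 31)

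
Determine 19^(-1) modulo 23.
19^(-1) ≡ 17 (mod 23). Verification: 19 × 17 = 323 ≡ 1 (mod 23)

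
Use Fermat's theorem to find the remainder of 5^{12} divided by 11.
3

By Fermat's Little Theorem, a^(p-1) ≡ 1 (mod p) for prime p and gcd(a, p) = 1
Here p = 11, so 5^10 ≡ 1 (mod 11)
We can reduce the exponent: 12 mod 10 = 2
So 5^12 ≡ 5^2 (mod 11)
Computing: 5^2 mod 11 = 3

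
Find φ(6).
2

Prime factorization: 6 = 2 × 3
Using the formula φ(n) = n × Π(1 - 1/p) for each prime factor p:
φ(6) = 6 × (1 - 1/2) × (1 - 1/3)
φ(6) = 2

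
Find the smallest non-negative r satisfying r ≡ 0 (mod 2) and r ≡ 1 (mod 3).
M = 2 × 3 = 6. M₁ = 3, y₁ ≡ 1 (mod 2). M₂ = 2, y₂ ≡ 2 (mod 3). r = 0×3×1 + 1×2×2 ≡ 4 (mod 6)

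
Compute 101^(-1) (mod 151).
101^(-1) ≡ 3 (mod 151). Verification: 101 × 3 = 303 ≡ 1 (mod 151)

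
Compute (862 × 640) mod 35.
10

(862 × 640) = 551680
551680 mod 35 = 10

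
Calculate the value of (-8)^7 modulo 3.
(-8) ≡ 1 (mod 3). 7 = 4 + 2 + 1 (binary 111). Repeated squaring mod 3: 1^1 ≡ 1; 1^2 ≡ 1² = 1 ≡ 1; 1^4 ≡ 1² = 1 ≡ 1. Multiply: (-8)^7 ≡ 1^4 × 1^2 × 1^1 ≡ 1 × 1 × 1 (mod 3): 1 × 1 = 1 ≡ 1; 1 × 1 = 1 ≡ 1. So (-8)^7 ≡ 1 (mod 3).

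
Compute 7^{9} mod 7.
0

Using successive squaring:
Binary expansion of 9: 1001
Powers of 7 mod 7 (each is the square of the previous):
  7^1 ≡ 0 (mod 7)
  7^2 ≡ 0² = 0 ≡ 0 (mod 7)
  7^4 ≡ 0² = 0 ≡ 0 (mod 7)
  7^8 ≡ 0² = 0 ≡ 0 (mod 7)
9 = 8 + 1, so 7^9 = 7^8 × 7^1 ≡ 0 × 0 (mod 7)
Multiplying step by step:
  0 × 0 = 0 ≡ 0 (mod 7)
Result: 7^9 ≡ 0 (mod 7)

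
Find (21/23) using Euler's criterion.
(21/23) = 21^{11} mod 23 = -1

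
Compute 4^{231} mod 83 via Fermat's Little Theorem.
27

By Fermat's Little Theorem, a^(p-1) ≡ 1 (mod p) for prime p and gcd(a, p) = 1
Here p = 83, so 4^82 ≡ 1 (mod 83)
We can reduce the exponent: 231 mod 82 = 67
So 4^231 ≡ 4^67 (mod 83)
Computing: 4^67 mod 83 = 27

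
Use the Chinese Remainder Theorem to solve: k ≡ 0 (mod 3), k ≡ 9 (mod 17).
M = 3 × 17 = 51. M₁ = 17, y₁ ≡ 2 (mod 3). M₂ = 3, y₂ ≡ 6 (mod 17). k = 0×17×2 + 9×3×6 ≡ 9 (mod 51)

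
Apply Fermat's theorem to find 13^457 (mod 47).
By Fermat: 13^{46} ≡ 1 (mod 47). 457 ≡ 43 (mod 46). So 13^{457} ≡ 13^{43} ≡ 43 (mod 47)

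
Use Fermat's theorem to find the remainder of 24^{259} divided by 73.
49

By Fermat's Little Theorem, a^(p-1) ≡ 1 (mod p) for prime p and gcd(a, p) = 1
Here p = 73, so 24^72 ≡ 1 (mod 73)
We can reduce the exponent: 259 mod 72 = 43
So 24^259 ≡ 24^43 (mod 73)
Computing: 24^43 mod 73 = 49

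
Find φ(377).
336

Prime factorization: 377 = 13 × 29
Using the formula φ(n) = n × Π(1 - 1/p) for each prime factor p:
φ(377) = 377 × (1 - 1/13) × (1 - 1/29)
φ(377) = 336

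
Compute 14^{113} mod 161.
7

Using successive squaring:
Binary expansion of 113: 1110001
Powers of 14 mod 161 (each is the square of the previous):
  14^1 ≡ 14 (mod 161)
  14^2 ≡ 14² = 196 ≡ 35 (mod 161)
  14^4 ≡ 35² = 1225 ≡ 98 (mod 161)
  14^8 ≡ 98² = 9604 ≡ 105 (mod 161)
  14^16 ≡ 105² = 11025 ≡ 77 (mod 161)
  14^32 ≡ 77² = 5929 ≡ 133 (mod 161)
  14^64 ≡ 133² = 17689 ≡ 140 (mod 161)
113 = 64 + 32 + 16 + 1, so 14^113 = 14^64 × 14^32 × 14^16 × 14^1 ≡ 140 × 133 × 77 × 14 (mod 161)
Multiplying step by step:
  140 × 133 = 18620 ≡ 105 (mod 161)
  105 × 77 = 8085 ≡ 35 (mod 161)
  35 × 14 = 490 ≡ 7 (mod 161)
Result: 14^113 ≡ 7 (mod 161)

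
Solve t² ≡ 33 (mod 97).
The square roots of 33 mod 97 are 79 and 18. Verify: 79² = 6241 ≡ 33 (mod 97)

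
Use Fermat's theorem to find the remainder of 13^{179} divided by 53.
42

By Fermat's Little Theorem, a^(p-1) ≡ 1 (mod p) for prime p and gcd(a, p) = 1
Here p = 53, so 13^52 ≡ 1 (mod 53)
We can reduce the exponent: 179 mod 52 = 23
So 13^179 ≡ 13^23 (mod 53)
Computing: 13^23 mod 53 = 42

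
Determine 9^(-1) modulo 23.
9^(-1) ≡ 18 (mod 23). Verification: 9 × 18 = 162 ≡ 1 (mod 23)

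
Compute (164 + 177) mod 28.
5

(164 + 177) = 341
341 mod 28 = 5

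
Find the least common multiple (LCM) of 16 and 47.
752

First find GCD(16, 47) using the Euclidean algorithm:
16 = 0 × 47 + 16
47 = 2 × 16 + 15
16 = 1 × 15 + 1
15 = 15 × 1 + 0
GCD(16, 47) = 1

LCM formula: LCM(a, b) = (a × b) / GCD(a, b)
LCM(16, 47) = (16 × 47) / 1
LCM(16, 47) = 752 / 1
LCM(16, 47) = 752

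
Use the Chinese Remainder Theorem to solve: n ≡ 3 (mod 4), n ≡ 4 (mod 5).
M = 4 × 5 = 20. M₁ = 5, y₁ ≡ 1 (mod 4). M₂ = 4, y₂ ≡ 4 (mod 5). n = 3×5×1 + 4×4×4 ≡ 19 (mod 20)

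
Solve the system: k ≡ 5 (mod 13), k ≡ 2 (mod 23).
M = 13 × 23 = 299. M₁ = 23, y₁ ≡ 4 (mod 13). M₂ = 13, y₂ ≡ 16 (mod 23). k = 5×23×4 + 2×13×16 ≡ 278 (mod 299)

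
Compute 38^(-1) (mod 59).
38^(-1) ≡ 14 (mod 59). Verification: 38 × 14 = 532 ≡ 1 (mod 59)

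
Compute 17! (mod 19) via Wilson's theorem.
(18)! = (17)! × (18) ≡ -1 (mod 19). So (17)! ≡ -1 × (18)^(-1) ≡ (-1)×(-1) = 1 (mod 19)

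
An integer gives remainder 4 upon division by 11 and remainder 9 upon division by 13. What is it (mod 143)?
M = 11 × 13 = 143. M₁ = 13, y₁ ≡ 6 (mod 11). M₂ = 11, y₂ ≡ 6 (mod 13). k = 4×13×6 + 9×11×6 ≡ 48 (mod 143). The smallest positive such number is 48.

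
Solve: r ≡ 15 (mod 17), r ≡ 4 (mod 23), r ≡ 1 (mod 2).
M = 17 × 23 × 2 = 782. M₁ = 46, y₁ ≡ 10 (mod 17). M₂ = 34, y₂ ≡ 21 (mod 23). M₃ = 391, y₃ ≡ 1 (mod 2). r = 15×46×10 + 4×34×21 + 1×391×1 ≡ 763 (mod 782)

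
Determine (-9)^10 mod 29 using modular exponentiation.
(-9) ≡ 20 (mod 29). 10 = 8 + 2 (binary 1010). Repeated squaring mod 29: 20^1 ≡ 20; 20^2 ≡ 20² = 400 ≡ 23; 20^4 ≡ 23² = 529 ≡ 7; 20^8 ≡ 7² = 49 ≡ 20. Multiply: (-9)^10 ≡ 20^8 × 20^2 ≡ 20 × 23 (mod 29): 20 × 23 = 460 ≡ 25. So (-9)^10 ≡ 25 (mod 29).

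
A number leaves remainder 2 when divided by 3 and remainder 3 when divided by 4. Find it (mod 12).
M = 3 × 4 = 12. M₁ = 4, y₁ ≡ 1 (mod 3). M₂ = 3, y₂ ≡ 3 (mod 4). m = 2×4×1 + 3×3×3 ≡ 11 (mod 12)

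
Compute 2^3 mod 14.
3 = 2 + 1 (binary 11). Repeated squaring mod 14: 2^1 ≡ 2; 2^2 ≡ 2² = 4 ≡ 4. Multiply: 2^3 = 2^2 × 2^1 ≡ 4 × 2 (mod 14): 4 × 2 = 8 ≡ 8. So 2^3 ≡ 8 (mod 14).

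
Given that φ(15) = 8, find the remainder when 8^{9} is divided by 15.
By Euler: 8^{8} ≡ 1 (mod 15) since gcd(8, 15) = 1. 9 = 1×8 + 1. So 8^{9} ≡ 8^{1} ≡ 8 (mod 15)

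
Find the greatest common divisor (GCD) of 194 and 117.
1

Using the Euclidean algorithm:
194 = 1 × 117 + 77
117 = 1 × 77 + 40
77 = 1 × 40 + 37
40 = 1 × 37 + 3
37 = 12 × 3 + 1
3 = 3 × 1 + 0

GCD(194, 117) = 1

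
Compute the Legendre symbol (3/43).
(3/43) = 3^{21} mod 43 = -1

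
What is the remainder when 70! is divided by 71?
By Wilson's theorem, (70)! ≡ -1 ≡ 70 (mod 71)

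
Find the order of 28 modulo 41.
Powers of 28 mod 41: 28^1≡28, 28^2≡5, 28^3≡17, 28^4≡25, 28^5≡3, 28^6≡2, 28^7≡15, 28^8≡10, 28^9≡34, 28^10≡9, 28^11≡6, 28^12≡4, 28^13≡30, 28^14≡20, 28^15≡27, 28^16≡18, 28^17≡12, 28^18≡8, 28^19≡19, 28^20≡40, 28^21≡13, 28^22≡36, 28^23≡24, 28^24≡16, 28^25≡38, 28^26≡39, 28^27≡26, 28^28≡31, 28^29≡7, 28^30≡32, 28^31≡35, 28^32≡37, 28^33≡11, 28^34≡21, 28^35≡14, 28^36≡23, 28^37≡29, 28^38≡33, 28^39≡22, 28^40≡1. Order = 40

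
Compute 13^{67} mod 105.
97

Using successive squaring:
Binary expansion of 67: 1000011
Powers of 13 mod 105 (each is the square of the previous):
  13^1 ≡ 13 (mod 105)
  13^2 ≡ 13² = 169 ≡ 64 (mod 105)
  13^4 ≡ 64² = 4096 ≡ 1 (mod 105)
  13^8 ≡ 1² = 1 ≡ 1 (mod 105)
  13^16 ≡ 1² = 1 ≡ 1 (mod 105)
  13^32 ≡ 1² = 1 ≡ 1 (mod 105)
  13^64 ≡ 1² = 1 ≡ 1 (mod 105)
67 = 64 + 2 + 1, so 13^67 = 13^64 × 13^2 × 13^1 ≡ 1 × 64 × 13 (mod 105)
Multiplying step by step:
  1 × 64 = 64 ≡ 64 (mod 105)
  64 × 13 = 832 ≡ 97 (mod 105)
Result: 13^67 ≡ 97 (mod 105)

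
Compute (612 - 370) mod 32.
18

(612 - 370) = 242
242 mod 32 = 18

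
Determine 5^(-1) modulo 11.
5^(-1) ≡ 9 (mod 11). Verification: 5 × 9 = 45 ≡ 1 (mod 11)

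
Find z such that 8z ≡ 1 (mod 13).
8^(-1) ≡ 5 (mod 13). Verification: 8 × 5 = 40 ≡ 1 (mod 13)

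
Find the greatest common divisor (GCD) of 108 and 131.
1

Using the Euclidean algorithm:
108 = 0 × 131 + 108
131 = 1 × 108 + 23
108 = 4 × 23 + 16
23 = 1 × 16 + 7
16 = 2 × 7 + 2
7 = 3 × 2 + 1
2 = 2 × 1 + 0

GCD(108, 131) = 1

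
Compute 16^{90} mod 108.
28

Using successive squaring:
Binary expansion of 90: 1011010
Powers of 16 mod 108 (each is the square of the previous):
  16^1 ≡ 16 (mod 108)
  16^2 ≡ 16² = 256 ≡ 40 (mod 108)
  16^4 ≡ 40² = 1600 ≡ 88 (mod 108)
  16^8 ≡ 88² = 7744 ≡ 76 (mod 108)
  16^16 ≡ 76² = 5776 ≡ 52 (mod 108)
  16^32 ≡ 52² = 2704 ≡ 4 (mod 108)
  16^64 ≡ 4² = 16 ≡ 16 (mod 108)
90 = 64 + 16 + 8 + 2, so 16^90 = 16^64 × 16^16 × 16^8 × 16^2 ≡ 16 × 52 × 76 × 40 (mod 108)
Multiplying step by step:
  16 × 52 = 832 ≡ 76 (mod 108)
  76 × 76 = 5776 ≡ 52 (mod 108)
  52 × 40 = 2080 ≡ 28 (mod 108)
Result: 16^90 ≡ 28 (mod 108)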